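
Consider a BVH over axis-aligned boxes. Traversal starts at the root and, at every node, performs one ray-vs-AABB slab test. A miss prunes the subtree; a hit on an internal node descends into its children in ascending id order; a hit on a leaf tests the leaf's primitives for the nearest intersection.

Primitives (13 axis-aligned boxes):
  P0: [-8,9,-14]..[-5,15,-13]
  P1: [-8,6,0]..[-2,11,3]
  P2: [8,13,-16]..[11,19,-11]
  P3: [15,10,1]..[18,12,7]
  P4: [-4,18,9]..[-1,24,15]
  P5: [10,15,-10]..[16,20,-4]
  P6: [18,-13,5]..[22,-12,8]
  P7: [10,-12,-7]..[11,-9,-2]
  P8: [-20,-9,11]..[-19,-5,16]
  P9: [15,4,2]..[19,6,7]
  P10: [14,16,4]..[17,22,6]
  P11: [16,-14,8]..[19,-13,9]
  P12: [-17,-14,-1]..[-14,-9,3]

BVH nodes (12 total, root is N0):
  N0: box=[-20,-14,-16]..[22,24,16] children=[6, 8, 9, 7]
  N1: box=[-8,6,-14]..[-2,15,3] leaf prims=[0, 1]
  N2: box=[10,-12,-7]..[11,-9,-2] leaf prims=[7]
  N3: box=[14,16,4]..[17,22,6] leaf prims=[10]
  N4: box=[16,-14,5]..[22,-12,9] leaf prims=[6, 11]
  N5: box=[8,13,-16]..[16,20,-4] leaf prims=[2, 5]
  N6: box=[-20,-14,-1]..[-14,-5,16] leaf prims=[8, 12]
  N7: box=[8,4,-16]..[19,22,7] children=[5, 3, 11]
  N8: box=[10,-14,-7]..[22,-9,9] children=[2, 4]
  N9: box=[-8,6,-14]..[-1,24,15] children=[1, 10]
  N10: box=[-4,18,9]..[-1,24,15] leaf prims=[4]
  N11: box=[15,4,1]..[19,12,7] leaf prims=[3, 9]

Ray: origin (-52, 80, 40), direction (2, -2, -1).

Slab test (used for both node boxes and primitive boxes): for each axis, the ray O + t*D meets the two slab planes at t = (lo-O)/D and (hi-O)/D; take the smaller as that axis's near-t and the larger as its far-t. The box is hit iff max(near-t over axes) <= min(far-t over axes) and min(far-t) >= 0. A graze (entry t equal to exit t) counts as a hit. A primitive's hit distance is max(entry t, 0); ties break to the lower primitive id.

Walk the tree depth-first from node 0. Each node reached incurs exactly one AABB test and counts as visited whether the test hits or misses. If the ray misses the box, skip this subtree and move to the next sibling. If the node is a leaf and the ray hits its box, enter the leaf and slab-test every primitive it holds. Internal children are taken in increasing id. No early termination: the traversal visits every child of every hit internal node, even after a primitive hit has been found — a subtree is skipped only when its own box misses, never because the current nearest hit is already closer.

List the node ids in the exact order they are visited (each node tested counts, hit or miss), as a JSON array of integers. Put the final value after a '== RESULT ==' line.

Walk:
N0 x:[16,37] y:[28,47] z:[24,56] -> hit [28,37], descend [6, 7, 8, 9]
  N6 x:[16,19] y:[85/2,47] z:[24,41] -> miss, prune
  N7 x:[30,71/2] y:[29,38] z:[33,56] -> hit [33,71/2], descend [3, 5, 11]
    N3 x:[33,69/2] y:[29,32] z:[34,36] -> miss, prune
    N5 x:[30,34] y:[30,67/2] z:[44,56] -> miss, prune
    N11 x:[67/2,71/2] y:[34,38] z:[33,39] -> hit [34,71/2] leaf, test {P3@t=34, P9(miss)}
  N8 x:[31,37] y:[89/2,47] z:[31,47] -> miss, prune
  N9 x:[22,51/2] y:[28,37] z:[25,54] -> miss, prune

8 AABB tests over nodes [0, 6, 7, 3, 5, 11, 8, 9]; 1 leaf entered; closest P3.

== RESULT ==
[0, 6, 7, 3, 5, 11, 8, 9]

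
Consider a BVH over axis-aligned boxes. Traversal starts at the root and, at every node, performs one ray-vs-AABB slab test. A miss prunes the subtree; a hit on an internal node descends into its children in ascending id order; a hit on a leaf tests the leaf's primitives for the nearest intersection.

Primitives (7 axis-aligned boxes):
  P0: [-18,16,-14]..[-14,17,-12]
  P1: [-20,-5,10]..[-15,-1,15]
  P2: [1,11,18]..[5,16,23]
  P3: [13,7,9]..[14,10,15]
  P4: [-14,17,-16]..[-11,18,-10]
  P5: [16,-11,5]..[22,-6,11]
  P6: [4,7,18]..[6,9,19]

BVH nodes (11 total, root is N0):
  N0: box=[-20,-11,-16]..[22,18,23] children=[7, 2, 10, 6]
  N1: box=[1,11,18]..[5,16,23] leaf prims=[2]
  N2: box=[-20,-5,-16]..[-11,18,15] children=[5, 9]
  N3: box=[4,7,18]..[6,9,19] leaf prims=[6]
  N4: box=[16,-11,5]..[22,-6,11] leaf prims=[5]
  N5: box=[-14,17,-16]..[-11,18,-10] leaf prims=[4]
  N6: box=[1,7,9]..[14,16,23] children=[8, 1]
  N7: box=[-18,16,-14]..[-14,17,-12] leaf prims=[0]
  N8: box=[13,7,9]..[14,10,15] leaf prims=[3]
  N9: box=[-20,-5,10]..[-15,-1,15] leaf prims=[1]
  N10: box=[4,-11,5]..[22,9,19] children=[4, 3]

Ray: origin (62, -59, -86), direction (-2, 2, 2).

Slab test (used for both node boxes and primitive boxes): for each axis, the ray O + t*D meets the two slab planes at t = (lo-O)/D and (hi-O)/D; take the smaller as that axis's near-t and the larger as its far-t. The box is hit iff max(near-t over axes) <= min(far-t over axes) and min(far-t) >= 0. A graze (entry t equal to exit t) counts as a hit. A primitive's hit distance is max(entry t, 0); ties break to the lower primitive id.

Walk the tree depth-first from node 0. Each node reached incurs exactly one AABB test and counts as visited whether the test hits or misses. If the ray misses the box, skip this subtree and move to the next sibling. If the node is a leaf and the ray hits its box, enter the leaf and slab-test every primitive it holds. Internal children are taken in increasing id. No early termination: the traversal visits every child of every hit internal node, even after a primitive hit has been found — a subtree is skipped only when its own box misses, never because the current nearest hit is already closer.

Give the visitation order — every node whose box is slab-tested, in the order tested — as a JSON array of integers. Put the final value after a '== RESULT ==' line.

Traverse from the root:
N0 x:[20,41] y:[24,77/2] z:[35,109/2] -> hit [35,77/2], descend [2, 6, 7, 10]
  N2 x:[73/2,41] y:[27,77/2] z:[35,101/2] -> hit [73/2,77/2], descend [5, 9]
    N5 x:[73/2,38] y:[38,77/2] z:[35,38] -> hit [38,38] leaf, test {P4@t=38}
    N9 x:[77/2,41] y:[27,29] z:[48,101/2] -> miss, prune
  N6 x:[24,61/2] y:[33,75/2] z:[95/2,109/2] -> miss, prune
  N7 x:[38,40] y:[75/2,38] z:[36,37] -> miss, prune
  N10 x:[20,29] y:[24,34] z:[91/2,105/2] -> miss, prune

order=[0, 2, 5, 9, 6, 7, 10]  |boxes|=7  |leaves|=1  hit=P4

== RESULT ==
[0, 2, 5, 9, 6, 7, 10]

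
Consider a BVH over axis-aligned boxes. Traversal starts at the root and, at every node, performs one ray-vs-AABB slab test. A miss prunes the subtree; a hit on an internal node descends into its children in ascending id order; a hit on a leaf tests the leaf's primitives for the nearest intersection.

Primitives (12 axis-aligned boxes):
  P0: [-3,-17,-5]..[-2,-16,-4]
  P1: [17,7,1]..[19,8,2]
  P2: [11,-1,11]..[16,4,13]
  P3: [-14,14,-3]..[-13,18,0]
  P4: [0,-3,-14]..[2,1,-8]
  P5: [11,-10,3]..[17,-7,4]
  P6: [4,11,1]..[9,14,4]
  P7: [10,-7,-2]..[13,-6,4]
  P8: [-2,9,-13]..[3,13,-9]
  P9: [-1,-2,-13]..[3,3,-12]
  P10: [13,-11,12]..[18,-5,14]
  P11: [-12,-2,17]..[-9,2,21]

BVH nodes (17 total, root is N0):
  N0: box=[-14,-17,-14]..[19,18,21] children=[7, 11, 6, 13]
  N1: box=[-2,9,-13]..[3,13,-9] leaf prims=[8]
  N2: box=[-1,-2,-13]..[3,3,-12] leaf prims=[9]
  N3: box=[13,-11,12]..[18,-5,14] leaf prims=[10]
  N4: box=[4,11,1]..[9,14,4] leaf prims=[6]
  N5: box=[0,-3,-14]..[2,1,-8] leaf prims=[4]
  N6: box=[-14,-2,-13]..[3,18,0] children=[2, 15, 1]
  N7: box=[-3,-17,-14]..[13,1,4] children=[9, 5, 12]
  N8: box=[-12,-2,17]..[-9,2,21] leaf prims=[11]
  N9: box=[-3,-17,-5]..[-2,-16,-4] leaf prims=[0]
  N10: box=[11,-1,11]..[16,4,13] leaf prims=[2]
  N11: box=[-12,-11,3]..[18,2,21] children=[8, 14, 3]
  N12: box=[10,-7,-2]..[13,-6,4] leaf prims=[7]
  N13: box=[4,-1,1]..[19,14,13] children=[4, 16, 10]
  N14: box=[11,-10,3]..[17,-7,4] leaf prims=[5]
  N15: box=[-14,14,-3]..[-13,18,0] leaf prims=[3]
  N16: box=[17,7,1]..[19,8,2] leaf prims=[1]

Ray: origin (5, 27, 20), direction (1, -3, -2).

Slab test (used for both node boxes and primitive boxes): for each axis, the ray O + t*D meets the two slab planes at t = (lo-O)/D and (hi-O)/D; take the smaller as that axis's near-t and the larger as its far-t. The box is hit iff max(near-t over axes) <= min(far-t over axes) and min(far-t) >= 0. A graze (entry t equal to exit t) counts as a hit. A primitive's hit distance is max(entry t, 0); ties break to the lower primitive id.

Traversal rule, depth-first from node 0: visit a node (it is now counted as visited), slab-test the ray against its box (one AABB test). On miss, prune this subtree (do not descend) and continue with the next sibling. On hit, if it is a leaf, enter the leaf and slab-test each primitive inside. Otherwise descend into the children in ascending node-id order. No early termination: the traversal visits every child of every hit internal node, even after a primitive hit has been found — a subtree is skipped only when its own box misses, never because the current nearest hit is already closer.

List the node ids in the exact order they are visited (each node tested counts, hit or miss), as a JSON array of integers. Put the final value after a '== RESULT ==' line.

Walk:
N0 x:[-19,14] y:[3,44/3] z:[-1/2,17] -> hit [3,14], descend [6, 7, 11, 13]
  N6 x:[-19,-2] y:[3,29/3] z:[10,33/2] -> miss, prune
  N7 x:[-8,8] y:[26/3,44/3] z:[8,17] -> miss, prune
  N11 x:[-17,13] y:[25/3,38/3] z:[-1/2,17/2] -> hit [25/3,17/2], descend [3, 8, 14]
    N3 x:[8,13] y:[32/3,38/3] z:[3,4] -> miss, prune
    N8 x:[-17,-14] y:[25/3,29/3] z:[-1/2,3/2] -> miss, prune
    N14 x:[6,12] y:[34/3,37/3] z:[8,17/2] -> miss, prune
  N13 x:[-1,14] y:[13/3,28/3] z:[7/2,19/2] -> hit [13/3,28/3], descend [4, 10, 16]
    N4 x:[-1,4] y:[13/3,16/3] z:[8,19/2] -> miss, prune
    N10 x:[6,11] y:[23/3,28/3] z:[7/2,9/2] -> miss, prune
    N16 x:[12,14] y:[19/3,20/3] z:[9,19/2] -> miss, prune

Visited [0, 6, 7, 11, 3, 8, 14, 13, 4, 10, 16]. Tests: 11 box, 0 leaf. Nearest: miss.

== RESULT ==
[0, 6, 7, 11, 3, 8, 14, 13, 4, 10, 16]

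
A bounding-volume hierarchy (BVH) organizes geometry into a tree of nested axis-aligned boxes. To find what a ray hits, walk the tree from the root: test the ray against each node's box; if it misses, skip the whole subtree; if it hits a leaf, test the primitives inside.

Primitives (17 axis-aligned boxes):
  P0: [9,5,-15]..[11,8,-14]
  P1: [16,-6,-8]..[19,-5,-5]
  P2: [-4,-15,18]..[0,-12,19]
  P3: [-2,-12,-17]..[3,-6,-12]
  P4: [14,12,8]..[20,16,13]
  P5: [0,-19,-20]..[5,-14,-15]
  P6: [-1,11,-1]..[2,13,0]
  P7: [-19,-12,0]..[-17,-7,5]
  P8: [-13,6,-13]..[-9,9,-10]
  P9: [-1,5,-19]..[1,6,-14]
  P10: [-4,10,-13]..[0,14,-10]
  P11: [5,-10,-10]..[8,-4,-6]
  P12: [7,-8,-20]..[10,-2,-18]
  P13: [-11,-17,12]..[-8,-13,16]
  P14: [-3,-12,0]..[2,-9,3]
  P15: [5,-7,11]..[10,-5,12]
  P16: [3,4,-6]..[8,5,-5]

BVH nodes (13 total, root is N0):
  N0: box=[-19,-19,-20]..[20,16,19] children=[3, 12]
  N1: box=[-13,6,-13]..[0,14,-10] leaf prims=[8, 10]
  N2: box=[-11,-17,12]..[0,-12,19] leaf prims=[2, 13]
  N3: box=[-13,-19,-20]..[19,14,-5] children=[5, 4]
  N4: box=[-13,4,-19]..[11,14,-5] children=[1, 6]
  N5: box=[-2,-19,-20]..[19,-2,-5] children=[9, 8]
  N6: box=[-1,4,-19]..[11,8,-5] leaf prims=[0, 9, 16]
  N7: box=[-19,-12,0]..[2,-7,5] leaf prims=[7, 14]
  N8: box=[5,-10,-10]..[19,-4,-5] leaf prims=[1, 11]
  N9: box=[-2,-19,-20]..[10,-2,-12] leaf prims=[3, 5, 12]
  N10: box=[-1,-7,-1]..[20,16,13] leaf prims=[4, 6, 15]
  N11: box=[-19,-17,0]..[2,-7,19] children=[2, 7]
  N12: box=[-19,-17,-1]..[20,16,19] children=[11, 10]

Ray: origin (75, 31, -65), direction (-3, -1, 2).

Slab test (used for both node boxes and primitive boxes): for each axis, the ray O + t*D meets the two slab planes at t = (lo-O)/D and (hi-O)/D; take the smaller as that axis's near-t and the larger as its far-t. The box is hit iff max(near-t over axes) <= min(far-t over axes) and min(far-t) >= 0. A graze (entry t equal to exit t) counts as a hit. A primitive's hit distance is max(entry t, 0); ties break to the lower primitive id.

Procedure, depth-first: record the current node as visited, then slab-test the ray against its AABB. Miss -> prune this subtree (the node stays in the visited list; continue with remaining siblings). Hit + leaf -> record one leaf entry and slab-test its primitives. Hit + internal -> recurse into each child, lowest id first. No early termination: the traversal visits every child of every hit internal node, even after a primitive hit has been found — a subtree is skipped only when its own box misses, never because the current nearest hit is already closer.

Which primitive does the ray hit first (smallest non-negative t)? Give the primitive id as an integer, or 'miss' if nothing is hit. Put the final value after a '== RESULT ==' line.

Trace the traversal:
N0 x:[55/3,94/3] y:[15,50] z:[45/2,42] -> hit [45/2,94/3], descend [3, 12]
  N3 x:[56/3,88/3] y:[17,50] z:[45/2,30] -> hit [45/2,88/3], descend [4, 5]
    N4 x:[64/3,88/3] y:[17,27] z:[23,30] -> hit [23,27], descend [1, 6]
      N1 x:[25,88/3] y:[17,25] z:[26,55/2] -> miss, prune
      N6 x:[64/3,76/3] y:[23,27] z:[23,30] -> hit [23,76/3] leaf, test {P0(miss), P9@t=25, P16(miss)}
    N5 x:[56/3,77/3] y:[33,50] z:[45/2,30] -> miss, prune
  N12 x:[55/3,94/3] y:[15,48] z:[32,42] -> miss, prune

order=[0, 3, 4, 1, 6, 5, 12]  |boxes|=7  |leaves|=1  hit=P9

== RESULT ==
9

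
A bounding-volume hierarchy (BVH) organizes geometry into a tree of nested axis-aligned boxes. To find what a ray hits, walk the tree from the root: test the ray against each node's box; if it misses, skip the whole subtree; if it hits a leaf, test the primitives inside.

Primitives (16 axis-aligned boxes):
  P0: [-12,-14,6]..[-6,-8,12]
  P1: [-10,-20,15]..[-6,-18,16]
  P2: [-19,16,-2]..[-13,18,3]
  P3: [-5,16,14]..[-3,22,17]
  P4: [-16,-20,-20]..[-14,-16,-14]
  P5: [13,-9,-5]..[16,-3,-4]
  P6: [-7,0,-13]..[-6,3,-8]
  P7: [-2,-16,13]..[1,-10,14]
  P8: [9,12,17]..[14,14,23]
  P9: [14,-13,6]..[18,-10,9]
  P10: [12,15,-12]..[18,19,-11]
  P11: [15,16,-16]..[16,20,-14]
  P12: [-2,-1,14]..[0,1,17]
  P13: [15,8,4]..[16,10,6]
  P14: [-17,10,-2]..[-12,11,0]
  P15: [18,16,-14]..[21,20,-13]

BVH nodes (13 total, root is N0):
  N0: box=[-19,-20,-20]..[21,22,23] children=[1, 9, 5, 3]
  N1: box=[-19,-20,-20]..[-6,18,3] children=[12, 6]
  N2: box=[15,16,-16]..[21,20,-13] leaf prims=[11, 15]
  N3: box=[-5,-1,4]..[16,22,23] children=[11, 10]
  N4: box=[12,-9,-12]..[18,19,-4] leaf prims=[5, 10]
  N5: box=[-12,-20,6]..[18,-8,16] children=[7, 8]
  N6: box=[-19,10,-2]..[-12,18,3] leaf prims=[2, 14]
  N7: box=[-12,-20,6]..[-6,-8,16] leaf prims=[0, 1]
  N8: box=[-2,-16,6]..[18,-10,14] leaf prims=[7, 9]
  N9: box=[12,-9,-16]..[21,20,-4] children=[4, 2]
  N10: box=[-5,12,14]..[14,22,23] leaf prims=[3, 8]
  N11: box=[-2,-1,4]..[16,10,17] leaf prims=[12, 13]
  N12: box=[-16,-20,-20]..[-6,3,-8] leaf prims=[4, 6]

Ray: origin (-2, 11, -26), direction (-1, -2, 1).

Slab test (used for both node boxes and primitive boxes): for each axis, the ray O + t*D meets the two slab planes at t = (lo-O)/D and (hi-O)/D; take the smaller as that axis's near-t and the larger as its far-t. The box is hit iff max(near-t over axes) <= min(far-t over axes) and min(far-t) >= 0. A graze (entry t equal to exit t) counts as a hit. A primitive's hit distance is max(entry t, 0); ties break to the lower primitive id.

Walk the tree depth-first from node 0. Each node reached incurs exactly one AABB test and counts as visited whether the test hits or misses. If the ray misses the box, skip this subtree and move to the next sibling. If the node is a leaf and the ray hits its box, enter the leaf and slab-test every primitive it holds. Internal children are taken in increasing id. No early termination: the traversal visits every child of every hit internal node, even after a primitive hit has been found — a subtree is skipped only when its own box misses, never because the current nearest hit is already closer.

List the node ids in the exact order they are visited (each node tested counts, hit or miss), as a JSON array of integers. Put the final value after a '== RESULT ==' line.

Walk:
N0 x:[-23,17] y:[-11/2,31/2] z:[6,49] -> hit [6,31/2], descend [1, 3, 5, 9]
  N1 x:[4,17] y:[-7/2,31/2] z:[6,29] -> hit [6,31/2], descend [6, 12]
    N6 x:[10,17] y:[-7/2,1/2] z:[24,29] -> miss, prune
    N12 x:[4,14] y:[4,31/2] z:[6,18] -> hit [6,14] leaf, test {P4(miss), P6(miss)}
  N3 x:[-18,3] y:[-11/2,6] z:[30,49] -> miss, prune
  N5 x:[-20,10] y:[19/2,31/2] z:[32,42] -> miss, prune
  N9 x:[-23,-14] y:[-9/2,10] z:[10,22] -> miss, prune

Summary -> nodes [0, 1, 6, 12, 3, 5, 9]; box-tests=7; leaf-entries=1; first=miss

== RESULT ==
[0, 1, 6, 12, 3, 5, 9]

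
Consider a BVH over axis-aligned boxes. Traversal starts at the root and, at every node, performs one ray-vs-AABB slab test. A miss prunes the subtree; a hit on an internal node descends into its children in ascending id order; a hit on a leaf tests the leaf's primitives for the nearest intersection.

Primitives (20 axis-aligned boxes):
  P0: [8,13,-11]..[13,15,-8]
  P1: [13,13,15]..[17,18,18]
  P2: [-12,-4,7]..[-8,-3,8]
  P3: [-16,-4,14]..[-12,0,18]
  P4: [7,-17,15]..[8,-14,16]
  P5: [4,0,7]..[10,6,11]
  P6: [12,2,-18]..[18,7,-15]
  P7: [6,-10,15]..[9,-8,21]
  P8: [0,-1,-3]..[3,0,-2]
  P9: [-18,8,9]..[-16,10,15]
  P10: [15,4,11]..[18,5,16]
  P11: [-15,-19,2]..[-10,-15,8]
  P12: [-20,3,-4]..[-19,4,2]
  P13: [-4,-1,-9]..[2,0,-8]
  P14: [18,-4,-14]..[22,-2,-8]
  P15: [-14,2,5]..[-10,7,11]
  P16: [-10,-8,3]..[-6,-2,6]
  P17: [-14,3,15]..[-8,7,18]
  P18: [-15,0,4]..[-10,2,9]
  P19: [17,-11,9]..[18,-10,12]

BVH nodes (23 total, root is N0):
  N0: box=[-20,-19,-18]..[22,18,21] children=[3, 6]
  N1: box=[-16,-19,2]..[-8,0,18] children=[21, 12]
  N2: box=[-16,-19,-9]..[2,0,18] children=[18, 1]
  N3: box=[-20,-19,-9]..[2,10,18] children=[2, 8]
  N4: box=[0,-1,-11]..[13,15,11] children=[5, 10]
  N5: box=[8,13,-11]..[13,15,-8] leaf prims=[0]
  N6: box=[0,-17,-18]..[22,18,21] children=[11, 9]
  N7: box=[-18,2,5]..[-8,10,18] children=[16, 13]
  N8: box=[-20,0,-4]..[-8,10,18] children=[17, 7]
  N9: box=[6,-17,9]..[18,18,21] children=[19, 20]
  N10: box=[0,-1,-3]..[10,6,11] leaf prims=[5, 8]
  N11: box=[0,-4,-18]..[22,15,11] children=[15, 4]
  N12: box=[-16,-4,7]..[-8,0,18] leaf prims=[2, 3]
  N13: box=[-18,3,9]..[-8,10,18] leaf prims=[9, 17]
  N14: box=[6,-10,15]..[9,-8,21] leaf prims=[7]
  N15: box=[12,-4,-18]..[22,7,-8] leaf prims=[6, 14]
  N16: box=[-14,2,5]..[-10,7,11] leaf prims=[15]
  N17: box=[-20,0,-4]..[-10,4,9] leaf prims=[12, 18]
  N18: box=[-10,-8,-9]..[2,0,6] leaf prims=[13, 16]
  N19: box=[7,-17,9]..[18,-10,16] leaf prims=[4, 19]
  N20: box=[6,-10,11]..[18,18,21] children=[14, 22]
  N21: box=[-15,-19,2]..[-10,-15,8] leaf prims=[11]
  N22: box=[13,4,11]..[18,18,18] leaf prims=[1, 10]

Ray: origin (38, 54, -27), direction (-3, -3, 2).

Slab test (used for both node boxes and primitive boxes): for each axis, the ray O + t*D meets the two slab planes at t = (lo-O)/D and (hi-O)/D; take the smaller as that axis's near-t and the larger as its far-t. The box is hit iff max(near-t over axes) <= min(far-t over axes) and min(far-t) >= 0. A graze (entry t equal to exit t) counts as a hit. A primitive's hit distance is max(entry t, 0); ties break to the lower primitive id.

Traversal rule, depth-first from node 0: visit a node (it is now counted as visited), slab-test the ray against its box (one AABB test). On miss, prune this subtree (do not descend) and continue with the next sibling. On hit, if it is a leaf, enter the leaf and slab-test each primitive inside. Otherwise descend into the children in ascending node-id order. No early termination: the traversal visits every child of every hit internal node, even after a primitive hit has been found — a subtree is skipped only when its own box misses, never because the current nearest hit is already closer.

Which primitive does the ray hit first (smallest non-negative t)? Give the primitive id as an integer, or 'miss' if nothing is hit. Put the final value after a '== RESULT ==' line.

Walk:
N0 x:[16/3,58/3] y:[12,73/3] z:[9/2,24] -> hit [12,58/3], descend [3, 6]
  N3 x:[12,58/3] y:[44/3,73/3] z:[9,45/2] -> hit [44/3,58/3], descend [2, 8]
    N2 x:[12,18] y:[18,73/3] z:[9,45/2] -> hit [18,18], descend [1, 18]
      N1 x:[46/3,18] y:[18,73/3] z:[29/2,45/2] -> hit [18,18], descend [12, 21]
        N12 x:[46/3,18] y:[18,58/3] z:[17,45/2] -> hit [18,18] leaf, test {P2(miss), P3(miss)}
        N21 x:[16,53/3] y:[23,73/3] z:[29/2,35/2] -> miss, prune
      N18 x:[12,16] y:[18,62/3] z:[9,33/2] -> miss, prune
    N8 x:[46/3,58/3] y:[44/3,18] z:[23/2,45/2] -> hit [46/3,18], descend [7, 17]
      N7 x:[46/3,56/3] y:[44/3,52/3] z:[16,45/2] -> hit [16,52/3], descend [13, 16]
        N13 x:[46/3,56/3] y:[44/3,17] z:[18,45/2] -> miss, prune
        N16 x:[16,52/3] y:[47/3,52/3] z:[16,19] -> hit [16,52/3] leaf, test {P15@t=16}
      N17 x:[16,58/3] y:[50/3,18] z:[23/2,18] -> hit [50/3,18] leaf, test {P12(miss), P18@t=52/3}
  N6 x:[16/3,38/3] y:[12,71/3] z:[9/2,24] -> hit [12,38/3], descend [9, 11]
    N9 x:[20/3,32/3] y:[12,71/3] z:[18,24] -> miss, prune
    N11 x:[16/3,38/3] y:[13,58/3] z:[9/2,19] -> miss, prune

Visited [0, 3, 2, 1, 12, 21, 18, 8, 7, 13, 16, 17, 6, 9, 11]. Tests: 15 box, 3 leaf. Nearest: P15.

== RESULT ==
15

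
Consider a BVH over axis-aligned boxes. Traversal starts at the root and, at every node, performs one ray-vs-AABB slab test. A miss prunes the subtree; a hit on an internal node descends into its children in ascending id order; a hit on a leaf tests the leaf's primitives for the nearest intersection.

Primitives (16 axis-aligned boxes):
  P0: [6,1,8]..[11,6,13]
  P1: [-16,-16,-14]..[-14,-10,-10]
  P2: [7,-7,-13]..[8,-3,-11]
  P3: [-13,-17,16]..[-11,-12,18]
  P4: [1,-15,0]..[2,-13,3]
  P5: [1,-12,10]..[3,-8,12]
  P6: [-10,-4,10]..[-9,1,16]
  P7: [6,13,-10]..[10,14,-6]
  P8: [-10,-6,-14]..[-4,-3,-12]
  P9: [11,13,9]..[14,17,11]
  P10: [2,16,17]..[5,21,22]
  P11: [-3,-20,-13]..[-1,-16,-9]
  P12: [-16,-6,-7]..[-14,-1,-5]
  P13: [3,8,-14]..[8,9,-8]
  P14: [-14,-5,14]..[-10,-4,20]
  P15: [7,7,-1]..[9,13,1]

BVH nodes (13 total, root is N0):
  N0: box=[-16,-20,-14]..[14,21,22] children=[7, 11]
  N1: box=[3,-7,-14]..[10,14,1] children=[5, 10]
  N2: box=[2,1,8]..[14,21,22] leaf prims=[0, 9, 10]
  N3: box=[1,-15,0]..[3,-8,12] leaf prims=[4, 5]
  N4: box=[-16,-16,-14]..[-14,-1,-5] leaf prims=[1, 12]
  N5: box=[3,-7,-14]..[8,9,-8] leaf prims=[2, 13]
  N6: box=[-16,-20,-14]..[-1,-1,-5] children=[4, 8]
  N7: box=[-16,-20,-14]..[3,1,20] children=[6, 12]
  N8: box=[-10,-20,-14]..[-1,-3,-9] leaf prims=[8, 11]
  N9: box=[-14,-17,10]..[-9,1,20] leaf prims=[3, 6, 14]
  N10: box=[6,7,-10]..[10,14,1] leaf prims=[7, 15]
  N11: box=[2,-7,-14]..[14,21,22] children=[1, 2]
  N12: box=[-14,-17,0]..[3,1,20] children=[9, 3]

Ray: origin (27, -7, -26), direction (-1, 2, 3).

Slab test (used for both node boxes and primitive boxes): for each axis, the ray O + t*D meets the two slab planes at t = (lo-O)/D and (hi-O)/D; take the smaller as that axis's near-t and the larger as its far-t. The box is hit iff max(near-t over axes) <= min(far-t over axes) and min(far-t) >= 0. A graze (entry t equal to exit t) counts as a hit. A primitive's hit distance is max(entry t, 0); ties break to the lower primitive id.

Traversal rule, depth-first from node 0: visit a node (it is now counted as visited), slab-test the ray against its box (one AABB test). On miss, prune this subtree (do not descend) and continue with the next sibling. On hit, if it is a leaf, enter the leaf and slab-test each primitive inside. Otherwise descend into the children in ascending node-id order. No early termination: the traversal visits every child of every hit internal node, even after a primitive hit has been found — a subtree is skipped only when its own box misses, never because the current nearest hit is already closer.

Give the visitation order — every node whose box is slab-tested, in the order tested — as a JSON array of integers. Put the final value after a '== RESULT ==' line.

Traverse from the root:
N0 x:[13,43] y:[-13/2,14] z:[4,16] -> hit [13,14], descend [7, 11]
  N7 x:[24,43] y:[-13/2,4] z:[4,46/3] -> miss, prune
  N11 x:[13,25] y:[0,14] z:[4,16] -> hit [13,14], descend [1, 2]
    N1 x:[17,24] y:[0,21/2] z:[4,9] -> miss, prune
    N2 x:[13,25] y:[4,14] z:[34/3,16] -> hit [13,14] leaf, test {P0(miss), P9(miss), P10(miss)}

order=[0, 7, 11, 1, 2]  |boxes|=5  |leaves|=1  hit=miss

== RESULT ==
[0, 7, 11, 1, 2]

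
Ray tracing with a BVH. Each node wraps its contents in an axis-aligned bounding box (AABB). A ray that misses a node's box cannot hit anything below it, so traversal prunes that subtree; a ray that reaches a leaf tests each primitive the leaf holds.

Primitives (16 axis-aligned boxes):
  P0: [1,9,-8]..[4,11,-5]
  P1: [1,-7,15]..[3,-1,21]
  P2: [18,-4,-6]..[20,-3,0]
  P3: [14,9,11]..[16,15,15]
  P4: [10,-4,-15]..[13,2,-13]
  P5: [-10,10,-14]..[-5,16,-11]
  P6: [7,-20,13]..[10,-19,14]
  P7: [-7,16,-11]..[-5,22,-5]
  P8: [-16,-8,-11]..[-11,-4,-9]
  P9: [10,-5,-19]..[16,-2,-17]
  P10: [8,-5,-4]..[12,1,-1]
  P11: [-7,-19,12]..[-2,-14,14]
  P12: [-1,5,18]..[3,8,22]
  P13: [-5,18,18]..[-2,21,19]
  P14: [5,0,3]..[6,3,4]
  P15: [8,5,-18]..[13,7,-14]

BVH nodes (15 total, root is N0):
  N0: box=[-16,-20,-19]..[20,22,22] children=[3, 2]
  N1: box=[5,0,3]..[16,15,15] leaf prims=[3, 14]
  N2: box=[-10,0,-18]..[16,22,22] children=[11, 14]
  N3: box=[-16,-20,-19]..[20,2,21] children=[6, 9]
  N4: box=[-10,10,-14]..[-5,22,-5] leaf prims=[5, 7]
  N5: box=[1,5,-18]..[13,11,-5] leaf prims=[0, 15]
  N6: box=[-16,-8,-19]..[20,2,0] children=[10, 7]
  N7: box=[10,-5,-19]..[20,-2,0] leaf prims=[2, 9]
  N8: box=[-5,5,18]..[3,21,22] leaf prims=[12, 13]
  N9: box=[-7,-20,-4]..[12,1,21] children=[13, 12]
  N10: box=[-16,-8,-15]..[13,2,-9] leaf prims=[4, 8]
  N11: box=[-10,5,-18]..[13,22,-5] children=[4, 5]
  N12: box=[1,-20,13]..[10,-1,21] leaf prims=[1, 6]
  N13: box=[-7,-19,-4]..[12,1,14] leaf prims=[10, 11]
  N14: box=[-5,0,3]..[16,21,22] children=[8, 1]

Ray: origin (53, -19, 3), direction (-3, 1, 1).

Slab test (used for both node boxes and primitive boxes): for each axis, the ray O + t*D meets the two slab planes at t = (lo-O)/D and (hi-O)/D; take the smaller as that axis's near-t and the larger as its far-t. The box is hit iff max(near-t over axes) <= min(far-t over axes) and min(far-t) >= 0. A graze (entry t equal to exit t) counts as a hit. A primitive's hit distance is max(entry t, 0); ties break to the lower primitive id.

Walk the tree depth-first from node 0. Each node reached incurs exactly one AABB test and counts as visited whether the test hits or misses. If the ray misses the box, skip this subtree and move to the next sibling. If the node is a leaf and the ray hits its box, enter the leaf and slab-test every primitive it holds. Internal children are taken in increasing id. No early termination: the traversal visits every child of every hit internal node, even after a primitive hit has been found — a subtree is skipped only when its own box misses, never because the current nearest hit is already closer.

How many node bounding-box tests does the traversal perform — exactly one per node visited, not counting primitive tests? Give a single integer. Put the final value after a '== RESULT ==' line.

Trace the traversal:
N0 x:[11,23] y:[-1,41] z:[-22,19] -> hit [11,19], descend [2, 3]
  N2 x:[37/3,21] y:[19,41] z:[-21,19] -> hit [19,19], descend [11, 14]
    N11 x:[40/3,21] y:[24,41] z:[-21,-8] -> miss, prune
    N14 x:[37/3,58/3] y:[19,40] z:[0,19] -> hit [19,19], descend [1, 8]
      N1 x:[37/3,16] y:[19,34] z:[0,12] -> miss, prune
      N8 x:[50/3,58/3] y:[24,40] z:[15,19] -> miss, prune
  N3 x:[11,23] y:[-1,21] z:[-22,18] -> hit [11,18], descend [6, 9]
    N6 x:[11,23] y:[11,21] z:[-22,-3] -> miss, prune
    N9 x:[41/3,20] y:[-1,20] z:[-7,18] -> hit [41/3,18], descend [12, 13]
      N12 x:[43/3,52/3] y:[-1,18] z:[10,18] -> hit [43/3,52/3] leaf, test {P1@t=50/3, P6(miss)}
      N13 x:[41/3,20] y:[0,20] z:[-7,11] -> miss, prune

Summary -> nodes [0, 2, 11, 14, 1, 8, 3, 6, 9, 12, 13]; box-tests=11; leaf-entries=1; first=P1

== RESULT ==
11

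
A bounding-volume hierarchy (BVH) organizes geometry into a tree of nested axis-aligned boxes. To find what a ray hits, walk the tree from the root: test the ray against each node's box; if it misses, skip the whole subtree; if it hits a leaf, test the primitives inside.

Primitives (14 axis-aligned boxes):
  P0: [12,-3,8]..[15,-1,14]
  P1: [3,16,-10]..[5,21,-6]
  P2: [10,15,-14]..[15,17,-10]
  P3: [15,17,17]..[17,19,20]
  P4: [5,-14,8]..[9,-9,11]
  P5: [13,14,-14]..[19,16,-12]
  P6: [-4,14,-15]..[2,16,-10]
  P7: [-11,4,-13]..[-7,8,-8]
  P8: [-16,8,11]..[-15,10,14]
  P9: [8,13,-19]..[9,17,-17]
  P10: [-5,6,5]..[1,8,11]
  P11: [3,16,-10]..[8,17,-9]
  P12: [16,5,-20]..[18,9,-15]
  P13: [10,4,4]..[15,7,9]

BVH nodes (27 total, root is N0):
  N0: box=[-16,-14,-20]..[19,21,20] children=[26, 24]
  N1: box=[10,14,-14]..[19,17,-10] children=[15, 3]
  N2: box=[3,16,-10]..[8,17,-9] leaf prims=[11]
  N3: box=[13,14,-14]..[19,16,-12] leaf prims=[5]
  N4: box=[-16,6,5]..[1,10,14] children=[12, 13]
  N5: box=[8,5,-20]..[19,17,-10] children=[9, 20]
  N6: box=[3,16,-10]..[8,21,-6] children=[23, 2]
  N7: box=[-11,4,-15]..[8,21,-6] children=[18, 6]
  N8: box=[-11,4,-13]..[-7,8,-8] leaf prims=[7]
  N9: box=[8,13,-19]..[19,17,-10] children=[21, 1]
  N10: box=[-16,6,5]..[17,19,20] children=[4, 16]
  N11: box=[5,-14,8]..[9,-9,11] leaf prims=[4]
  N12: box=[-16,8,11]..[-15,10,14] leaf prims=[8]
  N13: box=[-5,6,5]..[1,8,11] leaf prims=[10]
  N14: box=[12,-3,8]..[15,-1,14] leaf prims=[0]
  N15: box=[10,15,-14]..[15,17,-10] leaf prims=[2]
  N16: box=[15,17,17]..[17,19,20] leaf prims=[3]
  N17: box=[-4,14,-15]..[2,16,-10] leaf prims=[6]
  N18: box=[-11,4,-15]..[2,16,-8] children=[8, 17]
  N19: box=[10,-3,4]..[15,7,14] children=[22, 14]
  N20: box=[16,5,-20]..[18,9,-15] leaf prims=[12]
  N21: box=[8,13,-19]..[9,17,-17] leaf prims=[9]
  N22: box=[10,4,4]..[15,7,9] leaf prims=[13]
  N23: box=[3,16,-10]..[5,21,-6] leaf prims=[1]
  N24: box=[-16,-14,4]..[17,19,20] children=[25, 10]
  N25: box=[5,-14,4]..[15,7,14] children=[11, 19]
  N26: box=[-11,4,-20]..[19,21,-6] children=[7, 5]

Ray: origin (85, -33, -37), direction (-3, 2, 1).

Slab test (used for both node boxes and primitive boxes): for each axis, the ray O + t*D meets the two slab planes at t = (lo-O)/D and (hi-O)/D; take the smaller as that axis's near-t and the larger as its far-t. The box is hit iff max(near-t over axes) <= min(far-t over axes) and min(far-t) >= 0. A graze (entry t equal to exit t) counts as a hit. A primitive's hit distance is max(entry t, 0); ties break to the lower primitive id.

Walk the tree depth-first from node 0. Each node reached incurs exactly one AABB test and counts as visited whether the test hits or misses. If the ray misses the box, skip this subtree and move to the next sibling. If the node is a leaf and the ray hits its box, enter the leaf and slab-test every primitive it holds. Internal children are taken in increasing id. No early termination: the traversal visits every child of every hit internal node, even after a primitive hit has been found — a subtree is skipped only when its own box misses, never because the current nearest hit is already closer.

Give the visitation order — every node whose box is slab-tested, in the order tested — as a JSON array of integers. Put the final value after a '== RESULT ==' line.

Trace the traversal:
N0 x:[22,101/3] y:[19/2,27] z:[17,57] -> hit [22,27], descend [24, 26]
  N24 x:[68/3,101/3] y:[19/2,26] z:[41,57] -> miss, prune
  N26 x:[22,32] y:[37/2,27] z:[17,31] -> hit [22,27], descend [5, 7]
    N5 x:[22,77/3] y:[19,25] z:[17,27] -> hit [22,25], descend [9, 20]
      N9 x:[22,77/3] y:[23,25] z:[18,27] -> hit [23,25], descend [1, 21]
        N1 x:[22,25] y:[47/2,25] z:[23,27] -> hit [47/2,25], descend [3, 15]
          N3 x:[22,24] y:[47/2,49/2] z:[23,25] -> hit [47/2,24] leaf, test {P5@t=47/2}
          N15 x:[70/3,25] y:[24,25] z:[23,27] -> hit [24,25] leaf, test {P2@t=24}
        N21 x:[76/3,77/3] y:[23,25] z:[18,20] -> miss, prune
      N20 x:[67/3,23] y:[19,21] z:[17,22] -> miss, prune
    N7 x:[77/3,32] y:[37/2,27] z:[22,31] -> hit [77/3,27], descend [6, 18]
      N6 x:[77/3,82/3] y:[49/2,27] z:[27,31] -> hit [27,27], descend [2, 23]
        N2 x:[77/3,82/3] y:[49/2,25] z:[27,28] -> miss, prune
        N23 x:[80/3,82/3] y:[49/2,27] z:[27,31] -> hit [27,27] leaf, test {P1@t=27}
      N18 x:[83/3,32] y:[37/2,49/2] z:[22,29] -> miss, prune

Visited [0, 24, 26, 5, 9, 1, 3, 15, 21, 20, 7, 6, 2, 23, 18]. Tests: 15 box, 3 leaf. Nearest: P5.

== RESULT ==
[0, 24, 26, 5, 9, 1, 3, 15, 21, 20, 7, 6, 2, 23, 18]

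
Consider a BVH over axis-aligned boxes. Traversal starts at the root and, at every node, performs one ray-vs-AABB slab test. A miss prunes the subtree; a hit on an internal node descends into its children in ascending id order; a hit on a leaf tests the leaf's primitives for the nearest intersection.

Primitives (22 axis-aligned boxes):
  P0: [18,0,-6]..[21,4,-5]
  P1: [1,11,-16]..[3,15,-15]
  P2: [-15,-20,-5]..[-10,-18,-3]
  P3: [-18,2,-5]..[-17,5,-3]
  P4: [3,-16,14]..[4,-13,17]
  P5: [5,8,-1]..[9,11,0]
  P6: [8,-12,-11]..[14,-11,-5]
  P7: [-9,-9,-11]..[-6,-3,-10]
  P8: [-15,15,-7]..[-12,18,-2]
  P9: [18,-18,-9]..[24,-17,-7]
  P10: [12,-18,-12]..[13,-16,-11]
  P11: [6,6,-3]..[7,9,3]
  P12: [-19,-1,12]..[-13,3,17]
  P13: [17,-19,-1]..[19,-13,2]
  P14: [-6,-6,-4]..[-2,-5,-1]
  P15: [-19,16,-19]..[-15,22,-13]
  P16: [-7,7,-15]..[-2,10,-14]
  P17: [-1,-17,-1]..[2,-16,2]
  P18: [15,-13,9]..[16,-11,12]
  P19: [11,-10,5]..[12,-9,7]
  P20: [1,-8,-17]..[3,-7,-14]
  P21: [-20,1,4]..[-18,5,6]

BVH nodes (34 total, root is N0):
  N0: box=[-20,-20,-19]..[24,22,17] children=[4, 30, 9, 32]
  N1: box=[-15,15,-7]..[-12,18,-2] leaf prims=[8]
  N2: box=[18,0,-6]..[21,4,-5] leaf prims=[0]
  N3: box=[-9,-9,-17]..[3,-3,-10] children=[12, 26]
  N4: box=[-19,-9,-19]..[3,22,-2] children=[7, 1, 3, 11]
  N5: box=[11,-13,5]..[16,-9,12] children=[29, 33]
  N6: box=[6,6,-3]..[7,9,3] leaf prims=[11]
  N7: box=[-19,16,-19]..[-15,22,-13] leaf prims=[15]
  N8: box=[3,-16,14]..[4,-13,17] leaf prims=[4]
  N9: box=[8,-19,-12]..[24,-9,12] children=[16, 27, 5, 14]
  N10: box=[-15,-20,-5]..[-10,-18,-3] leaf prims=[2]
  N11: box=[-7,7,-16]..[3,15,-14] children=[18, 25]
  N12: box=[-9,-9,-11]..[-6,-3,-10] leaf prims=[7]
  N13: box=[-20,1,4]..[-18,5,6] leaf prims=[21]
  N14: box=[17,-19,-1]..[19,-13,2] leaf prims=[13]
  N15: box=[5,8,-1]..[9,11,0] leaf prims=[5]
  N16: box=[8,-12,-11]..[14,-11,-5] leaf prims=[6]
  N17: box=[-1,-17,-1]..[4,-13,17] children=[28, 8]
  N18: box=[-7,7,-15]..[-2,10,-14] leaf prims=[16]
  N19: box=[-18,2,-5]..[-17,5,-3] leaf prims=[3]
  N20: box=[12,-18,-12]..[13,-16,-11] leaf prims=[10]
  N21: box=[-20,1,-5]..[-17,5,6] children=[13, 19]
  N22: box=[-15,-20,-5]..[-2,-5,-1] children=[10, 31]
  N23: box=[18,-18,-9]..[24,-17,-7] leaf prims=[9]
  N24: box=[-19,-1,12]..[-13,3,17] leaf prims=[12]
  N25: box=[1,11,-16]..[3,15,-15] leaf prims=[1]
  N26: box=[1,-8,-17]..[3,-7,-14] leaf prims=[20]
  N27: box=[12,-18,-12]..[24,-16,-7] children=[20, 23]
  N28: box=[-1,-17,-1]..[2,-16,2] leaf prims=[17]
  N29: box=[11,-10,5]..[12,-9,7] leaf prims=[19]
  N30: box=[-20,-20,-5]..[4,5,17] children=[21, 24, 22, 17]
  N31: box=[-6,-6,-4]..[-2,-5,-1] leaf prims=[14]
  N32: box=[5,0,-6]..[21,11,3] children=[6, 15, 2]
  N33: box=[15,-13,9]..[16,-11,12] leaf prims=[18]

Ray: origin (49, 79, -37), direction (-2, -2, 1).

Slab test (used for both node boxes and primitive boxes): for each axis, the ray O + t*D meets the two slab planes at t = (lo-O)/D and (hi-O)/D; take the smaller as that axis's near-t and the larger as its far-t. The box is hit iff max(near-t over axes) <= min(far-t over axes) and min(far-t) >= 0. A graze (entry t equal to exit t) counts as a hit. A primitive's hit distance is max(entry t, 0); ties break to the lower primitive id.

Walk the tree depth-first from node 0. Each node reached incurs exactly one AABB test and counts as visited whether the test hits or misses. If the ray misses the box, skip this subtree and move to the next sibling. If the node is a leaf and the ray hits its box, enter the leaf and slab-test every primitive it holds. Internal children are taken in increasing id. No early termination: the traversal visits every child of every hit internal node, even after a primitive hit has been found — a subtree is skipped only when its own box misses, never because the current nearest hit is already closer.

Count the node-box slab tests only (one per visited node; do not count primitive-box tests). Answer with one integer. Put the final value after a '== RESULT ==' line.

Trace the traversal:
N0 x:[25/2,69/2] y:[57/2,99/2] z:[18,54] -> hit [57/2,69/2], descend [4, 9, 30, 32]
  N4 x:[23,34] y:[57/2,44] z:[18,35] -> hit [57/2,34], descend [1, 3, 7, 11]
    N1 x:[61/2,32] y:[61/2,32] z:[30,35] -> hit [61/2,32] leaf, test {P8@t=61/2}
    N3 x:[23,29] y:[41,44] z:[20,27] -> miss, prune
    N7 x:[32,34] y:[57/2,63/2] z:[18,24] -> miss, prune
    N11 x:[23,28] y:[32,36] z:[21,23] -> miss, prune
  N9 x:[25/2,41/2] y:[44,49] z:[25,49] -> miss, prune
  N30 x:[45/2,69/2] y:[37,99/2] z:[32,54] -> miss, prune
  N32 x:[14,22] y:[34,79/2] z:[31,40] -> miss, prune

Visited [0, 4, 1, 3, 7, 11, 9, 30, 32]. Tests: 9 box, 1 leaf. Nearest: P8.

== RESULT ==
9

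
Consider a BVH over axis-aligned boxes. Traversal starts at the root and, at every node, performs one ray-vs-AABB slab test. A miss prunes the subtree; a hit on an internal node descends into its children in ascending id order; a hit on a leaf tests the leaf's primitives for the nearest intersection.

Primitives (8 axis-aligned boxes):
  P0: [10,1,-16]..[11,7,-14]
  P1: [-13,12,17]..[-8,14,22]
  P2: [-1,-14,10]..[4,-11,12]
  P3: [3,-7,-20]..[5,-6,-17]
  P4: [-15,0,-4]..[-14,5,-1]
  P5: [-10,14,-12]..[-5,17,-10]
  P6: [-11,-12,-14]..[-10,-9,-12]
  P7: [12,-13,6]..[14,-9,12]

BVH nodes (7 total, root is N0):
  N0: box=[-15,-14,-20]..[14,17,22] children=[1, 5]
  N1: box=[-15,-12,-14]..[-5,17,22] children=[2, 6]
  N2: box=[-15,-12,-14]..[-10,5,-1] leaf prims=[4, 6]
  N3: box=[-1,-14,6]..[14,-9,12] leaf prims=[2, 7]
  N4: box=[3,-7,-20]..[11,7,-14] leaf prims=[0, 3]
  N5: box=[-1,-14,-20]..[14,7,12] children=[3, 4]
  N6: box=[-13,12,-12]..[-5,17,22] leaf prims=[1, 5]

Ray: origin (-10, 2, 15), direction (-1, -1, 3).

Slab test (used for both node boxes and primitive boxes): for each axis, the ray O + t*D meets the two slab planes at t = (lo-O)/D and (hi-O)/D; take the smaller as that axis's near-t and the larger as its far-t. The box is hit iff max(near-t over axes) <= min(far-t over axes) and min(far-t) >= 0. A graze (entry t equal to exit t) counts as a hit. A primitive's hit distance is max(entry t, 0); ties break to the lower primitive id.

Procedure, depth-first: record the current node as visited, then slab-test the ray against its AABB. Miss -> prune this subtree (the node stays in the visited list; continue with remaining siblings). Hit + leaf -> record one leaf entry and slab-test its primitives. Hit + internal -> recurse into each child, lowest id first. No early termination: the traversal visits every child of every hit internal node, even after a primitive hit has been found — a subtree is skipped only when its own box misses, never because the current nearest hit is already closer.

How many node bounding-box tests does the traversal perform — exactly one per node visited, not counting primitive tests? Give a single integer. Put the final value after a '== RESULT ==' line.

Traverse from the root:
N0 x:[-24,5] y:[-15,16] z:[-35/3,7/3] -> hit [-35/3,7/3], descend [1, 5]
  N1 x:[-5,5] y:[-15,14] z:[-29/3,7/3] -> hit [-5,7/3], descend [2, 6]
    N2 x:[0,5] y:[-3,14] z:[-29/3,-16/3] -> miss, prune
    N6 x:[-5,3] y:[-15,-10] z:[-9,7/3] -> miss, prune
  N5 x:[-24,-9] y:[-5,16] z:[-35/3,-1] -> miss, prune

Summary -> nodes [0, 1, 2, 6, 5]; box-tests=5; leaf-entries=0; first=miss

== RESULT ==
5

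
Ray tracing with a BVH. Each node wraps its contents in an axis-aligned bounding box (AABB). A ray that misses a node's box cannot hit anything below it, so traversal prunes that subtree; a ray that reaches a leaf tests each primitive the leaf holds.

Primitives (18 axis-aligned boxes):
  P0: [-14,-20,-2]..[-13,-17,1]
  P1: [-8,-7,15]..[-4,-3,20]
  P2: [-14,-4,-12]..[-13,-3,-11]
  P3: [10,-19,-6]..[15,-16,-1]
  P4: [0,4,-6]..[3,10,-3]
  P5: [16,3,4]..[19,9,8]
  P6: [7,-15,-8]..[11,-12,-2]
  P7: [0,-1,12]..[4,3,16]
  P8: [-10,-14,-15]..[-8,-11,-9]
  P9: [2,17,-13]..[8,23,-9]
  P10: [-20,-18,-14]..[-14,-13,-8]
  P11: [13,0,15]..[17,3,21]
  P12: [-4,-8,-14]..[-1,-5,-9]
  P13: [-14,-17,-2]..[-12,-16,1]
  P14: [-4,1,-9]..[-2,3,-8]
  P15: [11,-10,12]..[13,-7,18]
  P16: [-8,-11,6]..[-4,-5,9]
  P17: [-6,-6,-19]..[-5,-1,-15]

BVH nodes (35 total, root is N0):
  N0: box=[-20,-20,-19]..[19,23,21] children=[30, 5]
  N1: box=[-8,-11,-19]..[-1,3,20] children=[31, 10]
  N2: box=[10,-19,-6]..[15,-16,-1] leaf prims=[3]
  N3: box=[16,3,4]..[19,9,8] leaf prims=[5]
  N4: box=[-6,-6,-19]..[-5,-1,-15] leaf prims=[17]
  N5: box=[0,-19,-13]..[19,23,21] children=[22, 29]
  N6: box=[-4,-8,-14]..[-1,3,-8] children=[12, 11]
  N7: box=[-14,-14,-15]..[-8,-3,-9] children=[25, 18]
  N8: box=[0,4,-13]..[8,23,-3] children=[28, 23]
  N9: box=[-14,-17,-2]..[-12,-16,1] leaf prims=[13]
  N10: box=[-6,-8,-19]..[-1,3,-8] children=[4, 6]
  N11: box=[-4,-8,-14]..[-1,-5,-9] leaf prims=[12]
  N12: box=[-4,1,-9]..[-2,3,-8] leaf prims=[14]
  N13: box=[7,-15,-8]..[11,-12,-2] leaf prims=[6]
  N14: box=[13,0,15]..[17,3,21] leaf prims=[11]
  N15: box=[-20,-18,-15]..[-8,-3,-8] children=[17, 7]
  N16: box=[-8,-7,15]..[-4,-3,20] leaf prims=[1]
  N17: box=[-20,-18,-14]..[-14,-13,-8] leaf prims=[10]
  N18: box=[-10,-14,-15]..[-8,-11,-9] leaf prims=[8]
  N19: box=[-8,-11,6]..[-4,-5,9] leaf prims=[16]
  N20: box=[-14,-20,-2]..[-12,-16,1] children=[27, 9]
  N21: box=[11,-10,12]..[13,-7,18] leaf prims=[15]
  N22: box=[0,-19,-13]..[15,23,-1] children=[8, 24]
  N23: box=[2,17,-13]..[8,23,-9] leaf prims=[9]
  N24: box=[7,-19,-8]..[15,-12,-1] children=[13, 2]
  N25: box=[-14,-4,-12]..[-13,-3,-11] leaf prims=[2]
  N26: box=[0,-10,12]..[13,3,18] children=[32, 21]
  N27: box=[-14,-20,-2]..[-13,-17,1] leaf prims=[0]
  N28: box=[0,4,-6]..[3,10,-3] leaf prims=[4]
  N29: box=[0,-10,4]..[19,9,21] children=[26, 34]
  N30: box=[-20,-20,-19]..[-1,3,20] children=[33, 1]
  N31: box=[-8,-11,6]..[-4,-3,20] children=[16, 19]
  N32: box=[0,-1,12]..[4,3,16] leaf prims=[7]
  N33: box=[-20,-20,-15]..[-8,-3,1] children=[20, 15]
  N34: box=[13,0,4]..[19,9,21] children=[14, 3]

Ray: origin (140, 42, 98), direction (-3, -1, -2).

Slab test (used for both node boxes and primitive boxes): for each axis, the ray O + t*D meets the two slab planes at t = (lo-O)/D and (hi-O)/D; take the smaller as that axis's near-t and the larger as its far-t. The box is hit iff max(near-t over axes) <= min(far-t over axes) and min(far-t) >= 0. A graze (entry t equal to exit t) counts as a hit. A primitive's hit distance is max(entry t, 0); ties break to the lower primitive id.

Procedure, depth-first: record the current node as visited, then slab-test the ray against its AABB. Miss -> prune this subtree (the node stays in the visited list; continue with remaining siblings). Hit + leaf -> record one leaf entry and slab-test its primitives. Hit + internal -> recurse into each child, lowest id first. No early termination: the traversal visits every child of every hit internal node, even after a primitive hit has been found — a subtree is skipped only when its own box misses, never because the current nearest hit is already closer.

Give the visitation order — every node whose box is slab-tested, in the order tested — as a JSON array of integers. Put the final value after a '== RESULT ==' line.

Traverse from the root:
N0 x:[121/3,160/3] y:[19,62] z:[77/2,117/2] -> hit [121/3,160/3], descend [5, 30]
  N5 x:[121/3,140/3] y:[19,61] z:[77/2,111/2] -> hit [121/3,140/3], descend [22, 29]
    N22 x:[125/3,140/3] y:[19,61] z:[99/2,111/2] -> miss, prune
    N29 x:[121/3,140/3] y:[33,52] z:[77/2,47] -> hit [121/3,140/3], descend [26, 34]
      N26 x:[127/3,140/3] y:[39,52] z:[40,43] -> hit [127/3,43], descend [21, 32]
        N21 x:[127/3,43] y:[49,52] z:[40,43] -> miss, prune
        N32 x:[136/3,140/3] y:[39,43] z:[41,43] -> miss, prune
      N34 x:[121/3,127/3] y:[33,42] z:[77/2,47] -> hit [121/3,42], descend [3, 14]
        N3 x:[121/3,124/3] y:[33,39] z:[45,47] -> miss, prune
        N14 x:[41,127/3] y:[39,42] z:[77/2,83/2] -> hit [41,83/2] leaf, test {P11@t=41}
  N30 x:[47,160/3] y:[39,62] z:[39,117/2] -> hit [47,160/3], descend [1, 33]
    N1 x:[47,148/3] y:[39,53] z:[39,117/2] -> hit [47,148/3], descend [10, 31]
      N10 x:[47,146/3] y:[39,50] z:[53,117/2] -> miss, prune
      N31 x:[48,148/3] y:[45,53] z:[39,46] -> miss, prune
    N33 x:[148/3,160/3] y:[45,62] z:[97/2,113/2] -> hit [148/3,160/3], descend [15, 20]
      N15 x:[148/3,160/3] y:[45,60] z:[53,113/2] -> hit [53,160/3], descend [7, 17]
        N7 x:[148/3,154/3] y:[45,56] z:[107/2,113/2] -> miss, prune
        N17 x:[154/3,160/3] y:[55,60] z:[53,56] -> miss, prune
      N20 x:[152/3,154/3] y:[58,62] z:[97/2,50] -> miss, prune

Summary -> nodes [0, 5, 22, 29, 26, 21, 32, 34, 3, 14, 30, 1, 10, 31, 33, 15, 7, 17, 20]; box-tests=19; leaf-entries=1; first=P11

== RESULT ==
[0, 5, 22, 29, 26, 21, 32, 34, 3, 14, 30, 1, 10, 31, 33, 15, 7, 17, 20]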